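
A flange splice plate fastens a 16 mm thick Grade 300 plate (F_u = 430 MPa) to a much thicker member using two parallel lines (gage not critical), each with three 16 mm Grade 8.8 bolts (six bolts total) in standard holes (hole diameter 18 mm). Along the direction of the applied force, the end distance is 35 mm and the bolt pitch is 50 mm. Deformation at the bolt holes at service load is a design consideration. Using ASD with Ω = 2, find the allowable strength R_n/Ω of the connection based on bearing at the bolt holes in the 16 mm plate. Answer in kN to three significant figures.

743 kN

Per bolt r_n = 1.2 l_c t F_u ≤ 2.4 d t F_u; upper limit = 2.4 × 16 × 16 × 430 / 1000 = 264.2 kN.
Edge bolt: l_c = 35 − 18/2 = 26 mm → 1.2 × 26 × 16 × 430 / 1000 = 214.7 → r_n = 214.7 kN.
Interior bolts: l_c = 50 − 18 = 32 mm → 1.2 × 32 × 16 × 430 / 1000 = 264.2 → r_n = 264.2 kN.
R_n = 2 × 214.7 + 4 × 264.2 = 1486 kN.
Allowable strength R_n/Ω = 1486 / 2 = 743 kN.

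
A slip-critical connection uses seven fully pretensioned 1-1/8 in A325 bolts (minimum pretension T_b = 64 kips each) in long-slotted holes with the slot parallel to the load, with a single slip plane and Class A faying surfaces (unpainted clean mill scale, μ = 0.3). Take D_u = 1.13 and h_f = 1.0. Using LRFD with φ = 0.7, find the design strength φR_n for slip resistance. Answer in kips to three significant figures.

106 kips

R_n = μ · D_u · h_f · T_b · n_s · n_b = 0.3 × 1.13 × 1.0 × 64 × 1 × 7 = 151.9 kips.
Design strength φR_n = 0.7 × 151.9 = 106 kips.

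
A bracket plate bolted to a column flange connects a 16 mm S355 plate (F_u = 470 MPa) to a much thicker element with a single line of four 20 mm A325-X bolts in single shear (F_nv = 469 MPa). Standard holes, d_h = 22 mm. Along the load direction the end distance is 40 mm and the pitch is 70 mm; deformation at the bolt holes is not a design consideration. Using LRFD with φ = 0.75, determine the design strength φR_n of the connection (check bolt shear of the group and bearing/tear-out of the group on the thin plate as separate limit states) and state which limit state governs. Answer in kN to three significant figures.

Bolt shear: A_b = π·20²/4 = 314.2 mm²; R_n = 469 × 314.2 × 4 × 1 / 1000 = 589.4 kN → 0.75 × 589.4 = 442 kN.
Bearing (1.5 l_c t F_u ≤ 3.0 d t F_u): upper limit = 3.0·20·16·470 / 1000 = 451.2 kN.
  Edge l_c = 40 − 22/2 = 29 → r_n = 327.1 kN; interior l_c = 70 − 22 = 48 → r_n = 451.2 kN.
  R_n,bearing = 1·327.1 + 3·451.2 = 1681 kN → 0.75 × 1681 = 1260 kN.
Bolt shear governs: 442 kN.

442 kN (bolt shear governs)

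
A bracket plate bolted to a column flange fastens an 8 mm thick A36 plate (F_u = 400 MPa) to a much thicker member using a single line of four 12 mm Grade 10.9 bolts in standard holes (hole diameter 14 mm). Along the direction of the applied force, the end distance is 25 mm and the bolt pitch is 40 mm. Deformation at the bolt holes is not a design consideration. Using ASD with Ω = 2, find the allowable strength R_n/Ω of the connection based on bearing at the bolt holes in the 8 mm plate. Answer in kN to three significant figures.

216 kN

Per bolt r_n = 1.5 l_c t F_u ≤ 3.0 d t F_u; upper limit = 3.0 × 12 × 8 × 400 / 1000 = 115.2 kN.
Edge bolt: l_c = 25 − 14/2 = 18 mm → 1.5 × 18 × 8 × 400 / 1000 = 86.4 → r_n = 86.4 kN.
Interior bolts: l_c = 40 − 14 = 26 mm → 1.5 × 26 × 8 × 400 / 1000 = 124.8 → r_n = 115.2 kN.
R_n = 1 × 86.4 + 3 × 115.2 = 432 kN.
Allowable strength R_n/Ω = 432 / 2 = 216 kN.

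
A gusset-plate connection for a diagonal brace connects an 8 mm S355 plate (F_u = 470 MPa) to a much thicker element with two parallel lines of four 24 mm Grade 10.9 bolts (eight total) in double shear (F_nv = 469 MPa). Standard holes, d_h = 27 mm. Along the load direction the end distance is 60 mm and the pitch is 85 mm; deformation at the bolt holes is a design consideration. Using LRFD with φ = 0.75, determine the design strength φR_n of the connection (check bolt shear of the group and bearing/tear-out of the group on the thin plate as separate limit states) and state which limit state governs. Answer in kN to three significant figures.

1290 kN (bearing governs)

Bolt shear: A_b = π·24²/4 = 452.4 mm²; R_n = 469 × 452.4 × 8 × 2 / 1000 = 3395 kN → 0.75 × 3395 = 2550 kN.
Bearing (1.2 l_c t F_u ≤ 2.4 d t F_u): upper limit = 2.4·24·8·470 / 1000 = 216.6 kN.
  Edge l_c = 60 − 27/2 = 46.5 → r_n = 209.8 kN; interior l_c = 85 − 27 = 58 → r_n = 216.6 kN.
  R_n,bearing = 2·209.8 + 6·216.6 = 1719 kN → 0.75 × 1719 = 1290 kN.
Bearing governs: 1290 kN.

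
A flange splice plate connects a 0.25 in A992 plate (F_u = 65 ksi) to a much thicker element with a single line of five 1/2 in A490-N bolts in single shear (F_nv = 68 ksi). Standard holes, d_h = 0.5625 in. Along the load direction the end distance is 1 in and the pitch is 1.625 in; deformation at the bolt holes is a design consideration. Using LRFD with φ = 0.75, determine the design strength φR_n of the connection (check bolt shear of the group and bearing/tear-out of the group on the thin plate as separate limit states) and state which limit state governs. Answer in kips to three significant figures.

Bolt shear: A_b = π·0.5²/4 = 0.1963 in²; R_n = 68 × 0.1963 × 5 × 1 = 66.76 kips → 0.75 × 66.76 = 50.1 kips.
Bearing (1.2 l_c t F_u ≤ 2.4 d t F_u): upper limit = 2.4·0.5·0.25·65 = 19.5 kips.
  Edge l_c = 1 − 0.5625/2 = 0.7188 → r_n = 14.02 kips; interior l_c = 1.625 − 0.5625 = 1.062 → r_n = 19.5 kips.
  R_n,bearing = 1·14.02 + 4·19.5 = 92.02 kips → 0.75 × 92.02 = 69 kips.
Bolt shear governs: 50.1 kips.

50.1 kips (bolt shear governs)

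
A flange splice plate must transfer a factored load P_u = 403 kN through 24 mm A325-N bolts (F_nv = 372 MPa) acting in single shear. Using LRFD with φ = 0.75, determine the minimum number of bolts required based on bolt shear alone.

A_b = π·24²/4 = 452.4 mm².
Per-bolt design strength φR_n = 0.75 × 372 × 452.4 × 1 / 1000 = 126.2 kN.
n ≥ 403 / 126.2 = 3.193 → use 4 bolts.

4 bolts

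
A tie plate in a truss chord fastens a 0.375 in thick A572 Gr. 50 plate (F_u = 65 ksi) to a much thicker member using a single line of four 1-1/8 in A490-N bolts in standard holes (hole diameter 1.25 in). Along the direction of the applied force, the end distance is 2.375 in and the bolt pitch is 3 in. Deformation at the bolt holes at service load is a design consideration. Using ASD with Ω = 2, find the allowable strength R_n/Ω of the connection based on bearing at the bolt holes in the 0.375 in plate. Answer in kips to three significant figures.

Per bolt r_n = 1.2 l_c t F_u ≤ 2.4 d t F_u; upper limit = 2.4 × 1.125 × 0.375 × 65 = 65.81 kips.
Edge bolt: l_c = 2.375 − 1.25/2 = 1.75 in → 1.2 × 1.75 × 0.375 × 65 = 51.19 → r_n = 51.19 kips.
Interior bolts: l_c = 3 − 1.25 = 1.75 in → 1.2 × 1.75 × 0.375 × 65 = 51.19 → r_n = 51.19 kips.
R_n = 1 × 51.19 + 3 × 51.19 = 204.8 kips.
Allowable strength R_n/Ω = 204.8 / 2 = 102 kips.

102 kips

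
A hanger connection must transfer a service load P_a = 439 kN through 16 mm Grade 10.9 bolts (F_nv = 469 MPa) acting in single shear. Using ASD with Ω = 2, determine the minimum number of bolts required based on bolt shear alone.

10 bolts

A_b = π·16²/4 = 201.1 mm².
Per-bolt allowable strength R_n/Ω = 469 × 201.1 × 1 / 1000 / 2 = 47.15 kN.
n ≥ 439 / 47.15 = 9.311 → use 10 bolts.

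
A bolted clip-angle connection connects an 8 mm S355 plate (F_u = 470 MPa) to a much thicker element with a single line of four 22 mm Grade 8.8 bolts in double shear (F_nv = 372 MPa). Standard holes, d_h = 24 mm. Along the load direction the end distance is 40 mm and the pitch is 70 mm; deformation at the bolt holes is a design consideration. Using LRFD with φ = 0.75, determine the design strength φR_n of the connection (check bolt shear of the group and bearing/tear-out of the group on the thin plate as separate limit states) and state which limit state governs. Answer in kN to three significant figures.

541 kN (bearing governs)

Bolt shear: A_b = π·22²/4 = 380.1 mm²; R_n = 372 × 380.1 × 4 × 2 / 1000 = 1131 kN → 0.75 × 1131 = 848 kN.
Bearing (1.2 l_c t F_u ≤ 2.4 d t F_u): upper limit = 2.4·22·8·470 / 1000 = 198.5 kN.
  Edge l_c = 40 − 24/2 = 28 → r_n = 126.3 kN; interior l_c = 70 − 24 = 46 → r_n = 198.5 kN.
  R_n,bearing = 1·126.3 + 3·198.5 = 721.9 kN → 0.75 × 721.9 = 541 kN.
Bearing governs: 541 kN.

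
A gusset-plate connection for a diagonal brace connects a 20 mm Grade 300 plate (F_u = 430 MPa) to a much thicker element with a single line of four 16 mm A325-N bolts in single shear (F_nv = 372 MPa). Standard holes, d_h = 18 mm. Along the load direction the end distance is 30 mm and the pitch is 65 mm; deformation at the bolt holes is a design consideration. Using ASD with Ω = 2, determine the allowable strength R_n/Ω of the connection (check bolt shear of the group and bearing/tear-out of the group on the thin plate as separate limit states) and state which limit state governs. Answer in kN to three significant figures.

150 kN (bolt shear governs)

Bolt shear: A_b = π·16²/4 = 201.1 mm²; R_n = 372 × 201.1 × 4 × 1 / 1000 = 299.2 kN → 299.2 / 2 = 150 kN.
Bearing (1.2 l_c t F_u ≤ 2.4 d t F_u): upper limit = 2.4·16·20·430 / 1000 = 330.2 kN.
  Edge l_c = 30 − 18/2 = 21 → r_n = 216.7 kN; interior l_c = 65 − 18 = 47 → r_n = 330.2 kN.
  R_n,bearing = 1·216.7 + 3·330.2 = 1207 kN → 1207 / 2 = 604 kN.
Bolt shear governs: 150 kN.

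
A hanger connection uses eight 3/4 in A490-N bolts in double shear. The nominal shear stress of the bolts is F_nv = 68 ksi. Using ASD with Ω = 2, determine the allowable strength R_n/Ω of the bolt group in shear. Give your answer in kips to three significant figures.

A_b = π × 0.75² / 4 = 0.4418 in².
R_n = F_nv · A_b · n · n_s = 68 × 0.4418 × 8 × 2 = 480.7 kips.
Allowable strength R_n/Ω = 480.7 / 2 = 240 kips.

240 kips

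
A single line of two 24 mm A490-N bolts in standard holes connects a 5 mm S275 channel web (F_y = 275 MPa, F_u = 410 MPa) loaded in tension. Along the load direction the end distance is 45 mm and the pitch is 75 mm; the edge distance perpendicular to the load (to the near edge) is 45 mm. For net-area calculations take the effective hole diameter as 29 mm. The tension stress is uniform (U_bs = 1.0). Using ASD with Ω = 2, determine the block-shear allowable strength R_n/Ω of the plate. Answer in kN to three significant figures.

Shear plane L_v = 45 + 1·75 = 120 mm; A_gv = 120 × 5 = 600 mm².
A_nv = (120 − 1.5·29) × 5 = 382.5 mm².
A_nt = (45 − 0.5·29) × 5 = 152.5 mm².
0.6 F_u A_nv = 94.09 kN; 0.6 F_y A_gv = 99 kN → shear rupture governs the shear term.
R_n = 94.09 + 1.0 × 410 × 152.5 / 1000 = 156.6 kN.
Allowable strength R_n/Ω = 156.6 / 2 = 78.3 kN.

78.3 kN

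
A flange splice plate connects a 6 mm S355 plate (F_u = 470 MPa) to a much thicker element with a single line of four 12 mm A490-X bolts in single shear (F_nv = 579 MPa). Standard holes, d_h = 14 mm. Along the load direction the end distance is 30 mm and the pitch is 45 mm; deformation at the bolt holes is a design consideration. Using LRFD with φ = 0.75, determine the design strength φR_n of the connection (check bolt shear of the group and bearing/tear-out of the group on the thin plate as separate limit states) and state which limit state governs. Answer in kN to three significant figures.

Bolt shear: A_b = π·12²/4 = 113.1 mm²; R_n = 579 × 113.1 × 4 × 1 / 1000 = 261.9 kN → 0.75 × 261.9 = 196 kN.
Bearing (1.2 l_c t F_u ≤ 2.4 d t F_u): upper limit = 2.4·12·6·470 / 1000 = 81.22 kN.
  Edge l_c = 30 − 14/2 = 23 → r_n = 77.83 kN; interior l_c = 45 − 14 = 31 → r_n = 81.22 kN.
  R_n,bearing = 1·77.83 + 3·81.22 = 321.5 kN → 0.75 × 321.5 = 241 kN.
Bolt shear governs: 196 kN.

196 kN (bolt shear governs)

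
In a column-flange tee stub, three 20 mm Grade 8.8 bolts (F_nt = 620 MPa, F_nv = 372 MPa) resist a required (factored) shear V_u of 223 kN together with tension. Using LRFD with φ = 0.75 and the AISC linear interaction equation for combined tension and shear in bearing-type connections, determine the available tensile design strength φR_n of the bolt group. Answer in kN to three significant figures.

198 kN

A_b = π·20²/4 = 314.2 mm²; f_rv = 223 × 1000 / (3 × 314.2) = 236.6 MPa.
F'_nt = 1.3 F_nt − (F_nt / φF_nv) f_rv = 1.3·620 − (620/(0.75·372))·236.6 = 280.2 MPa, capped at F_nt → F'_nt = 280.2 MPa.
R_n = F'_nt · A_b · n = 280.2 × 314.2 × 3 / 1000 = 264.1 kN.
Design strength φR_n = 0.75 × 264.1 = 198 kN.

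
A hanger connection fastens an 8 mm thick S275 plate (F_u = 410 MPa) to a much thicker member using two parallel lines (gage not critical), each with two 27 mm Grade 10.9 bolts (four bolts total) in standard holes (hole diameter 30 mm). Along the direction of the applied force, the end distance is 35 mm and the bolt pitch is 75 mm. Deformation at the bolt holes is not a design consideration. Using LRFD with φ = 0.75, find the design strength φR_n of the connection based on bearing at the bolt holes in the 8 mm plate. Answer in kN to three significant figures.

480 kN

Per bolt r_n = 1.5 l_c t F_u ≤ 3.0 d t F_u; upper limit = 3.0 × 27 × 8 × 410 / 1000 = 265.7 kN.
Edge bolt: l_c = 35 − 30/2 = 20 mm → 1.5 × 20 × 8 × 410 / 1000 = 98.4 → r_n = 98.4 kN.
Interior bolts: l_c = 75 − 30 = 45 mm → 1.5 × 45 × 8 × 410 / 1000 = 221.4 → r_n = 221.4 kN.
R_n = 2 × 98.4 + 2 × 221.4 = 639.6 kN.
Design strength φR_n = 0.75 × 639.6 = 480 kN.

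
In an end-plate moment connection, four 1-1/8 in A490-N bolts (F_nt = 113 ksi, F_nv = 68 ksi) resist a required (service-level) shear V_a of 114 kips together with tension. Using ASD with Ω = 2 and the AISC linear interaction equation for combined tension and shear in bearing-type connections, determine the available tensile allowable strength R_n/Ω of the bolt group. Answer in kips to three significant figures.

A_b = π·1.125²/4 = 0.994 in²; f_rv = 114 / (4 × 0.994) = 28.67 ksi.
F'_nt = 1.3 F_nt − (Ω F_nt / F_nv) f_rv = 1.3·113 − (2·113/68)·28.67 = 51.61 ksi, capped at F_nt → F'_nt = 51.61 ksi.
R_n = F'_nt · A_b · n = 51.61 × 0.994 × 4 = 205.2 kips.
Allowable strength R_n/Ω = 205.2 / 2 = 103 kips.

103 kips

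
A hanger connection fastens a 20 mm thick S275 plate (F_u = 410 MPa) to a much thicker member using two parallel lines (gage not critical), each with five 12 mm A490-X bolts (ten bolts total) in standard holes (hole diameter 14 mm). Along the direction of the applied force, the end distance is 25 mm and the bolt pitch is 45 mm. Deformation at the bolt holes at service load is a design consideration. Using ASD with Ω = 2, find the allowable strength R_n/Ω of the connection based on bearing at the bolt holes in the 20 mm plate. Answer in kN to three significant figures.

1120 kN

Per bolt r_n = 1.2 l_c t F_u ≤ 2.4 d t F_u; upper limit = 2.4 × 12 × 20 × 410 / 1000 = 236.2 kN.
Edge bolt: l_c = 25 − 14/2 = 18 mm → 1.2 × 18 × 20 × 410 / 1000 = 177.1 → r_n = 177.1 kN.
Interior bolts: l_c = 45 − 14 = 31 mm → 1.2 × 31 × 20 × 410 / 1000 = 305 → r_n = 236.2 kN.
R_n = 2 × 177.1 + 8 × 236.2 = 2244 kN.
Allowable strength R_n/Ω = 2244 / 2 = 1120 kN.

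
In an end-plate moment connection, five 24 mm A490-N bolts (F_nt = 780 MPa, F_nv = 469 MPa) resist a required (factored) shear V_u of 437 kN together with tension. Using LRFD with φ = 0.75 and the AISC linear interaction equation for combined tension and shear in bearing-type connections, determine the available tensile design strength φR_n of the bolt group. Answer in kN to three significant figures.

993 kN

A_b = π·24²/4 = 452.4 mm²; f_rv = 437 × 1000 / (5 × 452.4) = 193.2 MPa.
F'_nt = 1.3 F_nt − (F_nt / φF_nv) f_rv = 1.3·780 − (780/(0.75·469))·193.2 = 585.6 MPa, capped at F_nt → F'_nt = 585.6 MPa.
R_n = F'_nt · A_b · n = 585.6 × 452.4 × 5 / 1000 = 1325 kN.
Design strength φR_n = 0.75 × 1325 = 993 kN.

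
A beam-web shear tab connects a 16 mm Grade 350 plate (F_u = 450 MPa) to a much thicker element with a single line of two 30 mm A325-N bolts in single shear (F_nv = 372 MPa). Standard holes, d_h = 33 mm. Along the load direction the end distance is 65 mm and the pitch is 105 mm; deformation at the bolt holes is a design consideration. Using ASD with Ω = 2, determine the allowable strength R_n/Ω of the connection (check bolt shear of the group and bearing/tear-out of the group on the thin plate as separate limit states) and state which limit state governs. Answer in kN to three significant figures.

Bolt shear: A_b = π·30²/4 = 706.9 mm²; R_n = 372 × 706.9 × 2 × 1 / 1000 = 525.9 kN → 525.9 / 2 = 263 kN.
Bearing (1.2 l_c t F_u ≤ 2.4 d t F_u): upper limit = 2.4·30·16·450 / 1000 = 518.4 kN.
  Edge l_c = 65 − 33/2 = 48.5 → r_n = 419 kN; interior l_c = 105 − 33 = 72 → r_n = 518.4 kN.
  R_n,bearing = 1·419 + 1·518.4 = 937.4 kN → 937.4 / 2 = 469 kN.
Bolt shear governs: 263 kN.

263 kN (bolt shear governs)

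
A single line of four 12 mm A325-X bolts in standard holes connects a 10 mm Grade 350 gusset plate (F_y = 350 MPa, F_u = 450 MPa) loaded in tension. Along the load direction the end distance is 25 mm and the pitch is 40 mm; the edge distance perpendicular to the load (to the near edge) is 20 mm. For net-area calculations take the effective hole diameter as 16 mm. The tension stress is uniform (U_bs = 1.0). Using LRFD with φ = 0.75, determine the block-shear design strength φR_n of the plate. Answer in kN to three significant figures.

221 kN

Shear plane L_v = 25 + 3·40 = 145 mm; A_gv = 145 × 10 = 1450 mm².
A_nv = (145 − 3.5·16) × 10 = 890 mm².
A_nt = (20 − 0.5·16) × 10 = 120 mm².
0.6 F_u A_nv = 240.3 kN; 0.6 F_y A_gv = 304.5 kN → shear rupture governs the shear term.
R_n = 240.3 + 1.0 × 450 × 120 / 1000 = 294.3 kN.
Design strength φR_n = 0.75 × 294.3 = 221 kN.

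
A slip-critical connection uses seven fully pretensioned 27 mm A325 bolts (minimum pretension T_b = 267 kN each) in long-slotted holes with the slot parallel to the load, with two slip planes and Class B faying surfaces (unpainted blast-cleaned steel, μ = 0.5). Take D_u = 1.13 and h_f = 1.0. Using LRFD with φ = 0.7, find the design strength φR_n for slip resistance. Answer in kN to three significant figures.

R_n = μ · D_u · h_f · T_b · n_s · n_b = 0.5 × 1.13 × 1.0 × 267 × 2 × 7 = 2112 kN.
Design strength φR_n = 0.7 × 2112 = 1480 kN.

1480 kN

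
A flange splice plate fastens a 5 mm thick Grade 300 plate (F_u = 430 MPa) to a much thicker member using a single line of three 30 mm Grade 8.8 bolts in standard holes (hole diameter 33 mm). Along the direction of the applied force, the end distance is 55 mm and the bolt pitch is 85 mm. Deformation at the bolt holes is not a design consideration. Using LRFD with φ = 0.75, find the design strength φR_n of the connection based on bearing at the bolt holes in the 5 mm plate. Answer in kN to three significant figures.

Per bolt r_n = 1.5 l_c t F_u ≤ 3.0 d t F_u; upper limit = 3.0 × 30 × 5 × 430 / 1000 = 193.5 kN.
Edge bolt: l_c = 55 − 33/2 = 38.5 mm → 1.5 × 38.5 × 5 × 430 / 1000 = 124.2 → r_n = 124.2 kN.
Interior bolts: l_c = 85 − 33 = 52 mm → 1.5 × 52 × 5 × 430 / 1000 = 167.7 → r_n = 167.7 kN.
R_n = 1 × 124.2 + 2 × 167.7 = 459.6 kN.
Design strength φR_n = 0.75 × 459.6 = 345 kN.

345 kN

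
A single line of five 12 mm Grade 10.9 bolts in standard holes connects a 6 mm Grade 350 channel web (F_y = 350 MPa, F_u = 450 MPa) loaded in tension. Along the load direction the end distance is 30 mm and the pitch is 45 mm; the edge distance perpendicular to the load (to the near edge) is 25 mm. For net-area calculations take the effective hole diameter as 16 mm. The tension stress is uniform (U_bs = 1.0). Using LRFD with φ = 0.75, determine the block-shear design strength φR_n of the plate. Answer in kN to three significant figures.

Shear plane L_v = 30 + 4·45 = 210 mm; A_gv = 210 × 6 = 1260 mm².
A_nv = (210 − 4.5·16) × 6 = 828 mm².
A_nt = (25 − 0.5·16) × 6 = 102 mm².
0.6 F_u A_nv = 223.6 kN; 0.6 F_y A_gv = 264.6 kN → shear rupture governs the shear term.
R_n = 223.6 + 1.0 × 450 × 102 / 1000 = 269.5 kN.
Design strength φR_n = 0.75 × 269.5 = 202 kN.

202 kN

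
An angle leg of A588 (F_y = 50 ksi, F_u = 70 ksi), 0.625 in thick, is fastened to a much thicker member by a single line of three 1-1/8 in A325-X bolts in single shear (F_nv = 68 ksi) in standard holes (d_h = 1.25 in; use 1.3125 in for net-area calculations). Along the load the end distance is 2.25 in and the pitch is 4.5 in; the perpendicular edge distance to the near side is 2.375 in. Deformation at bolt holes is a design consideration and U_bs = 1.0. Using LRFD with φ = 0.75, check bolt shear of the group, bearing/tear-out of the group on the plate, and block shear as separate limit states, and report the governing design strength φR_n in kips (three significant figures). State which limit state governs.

152 kips (bolt shear governs)

Bolt shear: A_b = π·1.125²/4 = 0.994 in²; R_n = 68 × 0.994 × 3 × 1 = 202.8 kips → 0.75 × 202.8 = 152 kips.
Bearing: edge l_c = 1.625, r_n = 85.31 kips; interior l_c = 3.25, r_n = 118.1 kips; R_n = 85.31 + 2·118.1 = 321.6 kips → 241 kips.
Block shear: A_gv = 7.031, A_nv = 4.98, A_nt = 1.074 in²; R_n = min(0.6F_uA_nv, 0.6F_yA_gv) + U_bs·F_u·A_nt = 284.4 kips → 213 kips.
Bolt shear governs: 152 kips.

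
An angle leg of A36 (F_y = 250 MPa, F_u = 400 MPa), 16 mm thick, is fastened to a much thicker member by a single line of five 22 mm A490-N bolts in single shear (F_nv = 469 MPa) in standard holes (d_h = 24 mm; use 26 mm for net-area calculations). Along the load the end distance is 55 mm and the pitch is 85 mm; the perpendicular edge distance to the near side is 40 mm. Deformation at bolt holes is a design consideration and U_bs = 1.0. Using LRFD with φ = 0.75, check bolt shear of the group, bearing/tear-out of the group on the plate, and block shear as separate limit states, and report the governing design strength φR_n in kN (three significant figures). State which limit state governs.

Bolt shear: A_b = π·22²/4 = 380.1 mm²; R_n = 469 × 380.1 × 5 × 1 / 1000 = 891.4 kN → 0.75 × 891.4 = 669 kN.
Bearing: edge l_c = 43, r_n = 330.2 kN; interior l_c = 61, r_n = 337.9 kN; R_n = 330.2 + 4·337.9 = 1682 kN → 1260 kN.
Block shear: A_gv = 6320, A_nv = 4448, A_nt = 432 mm²; R_n = min(0.6F_uA_nv, 0.6F_yA_gv) + U_bs·F_u·A_nt = 1121 kN → 841 kN.
Bolt shear governs: 669 kN.

669 kN (bolt shear governs)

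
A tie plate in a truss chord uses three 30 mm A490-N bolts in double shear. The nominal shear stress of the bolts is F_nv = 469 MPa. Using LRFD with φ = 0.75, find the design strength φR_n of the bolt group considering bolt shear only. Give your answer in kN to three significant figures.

A_b = π × 30² / 4 = 706.9 mm².
R_n = F_nv · A_b · n · n_s = 469 × 706.9 × 3 × 2 / 1000 = 1989 kN.
Design strength φR_n = 0.75 × 1989 = 1490 kN.

1490 kN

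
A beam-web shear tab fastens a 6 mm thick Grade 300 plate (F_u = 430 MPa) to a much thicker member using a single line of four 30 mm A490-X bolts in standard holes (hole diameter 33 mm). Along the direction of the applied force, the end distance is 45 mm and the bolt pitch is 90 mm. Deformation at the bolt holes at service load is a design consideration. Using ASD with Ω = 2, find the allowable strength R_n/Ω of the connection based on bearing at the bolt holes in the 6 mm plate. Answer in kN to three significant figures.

309 kN

Per bolt r_n = 1.2 l_c t F_u ≤ 2.4 d t F_u; upper limit = 2.4 × 30 × 6 × 430 / 1000 = 185.8 kN.
Edge bolt: l_c = 45 − 33/2 = 28.5 mm → 1.2 × 28.5 × 6 × 430 / 1000 = 88.24 → r_n = 88.24 kN.
Interior bolts: l_c = 90 − 33 = 57 mm → 1.2 × 57 × 6 × 430 / 1000 = 176.5 → r_n = 176.5 kN.
R_n = 1 × 88.24 + 3 × 176.5 = 617.7 kN.
Allowable strength R_n/Ω = 617.7 / 2 = 309 kN.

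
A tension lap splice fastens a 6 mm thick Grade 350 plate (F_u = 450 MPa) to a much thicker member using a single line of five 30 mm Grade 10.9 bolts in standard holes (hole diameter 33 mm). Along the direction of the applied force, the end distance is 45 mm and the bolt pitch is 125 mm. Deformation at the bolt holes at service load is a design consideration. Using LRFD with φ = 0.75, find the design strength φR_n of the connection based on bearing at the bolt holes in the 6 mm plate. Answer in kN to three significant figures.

Per bolt r_n = 1.2 l_c t F_u ≤ 2.4 d t F_u; upper limit = 2.4 × 30 × 6 × 450 / 1000 = 194.4 kN.
Edge bolt: l_c = 45 − 33/2 = 28.5 mm → 1.2 × 28.5 × 6 × 450 / 1000 = 92.34 → r_n = 92.34 kN.
Interior bolts: l_c = 125 − 33 = 92 mm → 1.2 × 92 × 6 × 450 / 1000 = 298.1 → r_n = 194.4 kN.
R_n = 1 × 92.34 + 4 × 194.4 = 869.9 kN.
Design strength φR_n = 0.75 × 869.9 = 652 kN.

652 kN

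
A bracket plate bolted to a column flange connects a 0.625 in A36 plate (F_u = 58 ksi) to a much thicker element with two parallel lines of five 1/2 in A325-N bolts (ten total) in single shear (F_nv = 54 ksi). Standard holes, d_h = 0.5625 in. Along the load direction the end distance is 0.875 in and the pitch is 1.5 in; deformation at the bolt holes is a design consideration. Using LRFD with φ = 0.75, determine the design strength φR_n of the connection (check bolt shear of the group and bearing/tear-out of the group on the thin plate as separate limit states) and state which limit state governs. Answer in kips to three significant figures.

Bolt shear: A_b = π·0.5²/4 = 0.1963 in²; R_n = 54 × 0.1963 × 10 × 1 = 106 kips → 0.75 × 106 = 79.5 kips.
Bearing (1.2 l_c t F_u ≤ 2.4 d t F_u): upper limit = 2.4·0.5·0.625·58 = 43.5 kips.
  Edge l_c = 0.875 − 0.5625/2 = 0.5938 → r_n = 25.83 kips; interior l_c = 1.5 − 0.5625 = 0.9375 → r_n = 40.78 kips.
  R_n,bearing = 2·25.83 + 8·40.78 = 377.9 kips → 0.75 × 377.9 = 283 kips.
Bolt shear governs: 79.5 kips.

79.5 kips (bolt shear governs)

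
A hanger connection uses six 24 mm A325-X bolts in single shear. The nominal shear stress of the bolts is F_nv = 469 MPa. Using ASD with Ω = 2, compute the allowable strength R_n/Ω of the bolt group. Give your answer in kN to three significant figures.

637 kN

A_b = π × 24² / 4 = 452.4 mm².
R_n = F_nv · A_b · n · n_s = 469 × 452.4 × 6 × 1 / 1000 = 1273 kN.
Allowable strength R_n/Ω = 1273 / 2 = 637 kN.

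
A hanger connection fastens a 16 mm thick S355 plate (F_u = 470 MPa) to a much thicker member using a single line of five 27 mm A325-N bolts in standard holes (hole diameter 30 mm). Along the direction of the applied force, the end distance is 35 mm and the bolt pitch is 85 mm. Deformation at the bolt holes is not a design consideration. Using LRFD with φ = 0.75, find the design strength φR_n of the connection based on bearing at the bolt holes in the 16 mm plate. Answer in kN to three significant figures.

2000 kN

Per bolt r_n = 1.5 l_c t F_u ≤ 3.0 d t F_u; upper limit = 3.0 × 27 × 16 × 470 / 1000 = 609.1 kN.
Edge bolt: l_c = 35 − 30/2 = 20 mm → 1.5 × 20 × 16 × 470 / 1000 = 225.6 → r_n = 225.6 kN.
Interior bolts: l_c = 85 − 30 = 55 mm → 1.5 × 55 × 16 × 470 / 1000 = 620.4 → r_n = 609.1 kN.
R_n = 1 × 225.6 + 4 × 609.1 = 2662 kN.
Design strength φR_n = 0.75 × 2662 = 2000 kN.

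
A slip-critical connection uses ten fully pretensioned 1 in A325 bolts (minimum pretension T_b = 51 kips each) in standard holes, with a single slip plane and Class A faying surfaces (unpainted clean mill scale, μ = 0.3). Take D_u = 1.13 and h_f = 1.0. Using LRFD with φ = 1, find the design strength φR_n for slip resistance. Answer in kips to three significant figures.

173 kips

R_n = μ · D_u · h_f · T_b · n_s · n_b = 0.3 × 1.13 × 1.0 × 51 × 1 × 10 = 172.9 kips.
Design strength φR_n = 1 × 172.9 = 173 kips.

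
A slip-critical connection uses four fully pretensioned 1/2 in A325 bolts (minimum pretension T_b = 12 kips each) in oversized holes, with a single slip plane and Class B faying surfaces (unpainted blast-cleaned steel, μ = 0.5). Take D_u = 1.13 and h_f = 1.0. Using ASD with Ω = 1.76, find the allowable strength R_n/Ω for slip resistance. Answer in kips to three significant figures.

15.4 kips

R_n = μ · D_u · h_f · T_b · n_s · n_b = 0.5 × 1.13 × 1.0 × 12 × 1 × 4 = 27.12 kips.
Allowable strength R_n/Ω = 27.12 / 1.76 = 15.4 kips.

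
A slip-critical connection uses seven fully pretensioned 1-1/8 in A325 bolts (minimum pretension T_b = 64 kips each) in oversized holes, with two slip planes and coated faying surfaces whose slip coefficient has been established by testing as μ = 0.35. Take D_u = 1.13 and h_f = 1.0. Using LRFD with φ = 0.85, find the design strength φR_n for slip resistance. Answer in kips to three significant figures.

R_n = μ · D_u · h_f · T_b · n_s · n_b = 0.35 × 1.13 × 1.0 × 64 × 2 × 7 = 354.4 kips.
Design strength φR_n = 0.85 × 354.4 = 301 kips.

301 kips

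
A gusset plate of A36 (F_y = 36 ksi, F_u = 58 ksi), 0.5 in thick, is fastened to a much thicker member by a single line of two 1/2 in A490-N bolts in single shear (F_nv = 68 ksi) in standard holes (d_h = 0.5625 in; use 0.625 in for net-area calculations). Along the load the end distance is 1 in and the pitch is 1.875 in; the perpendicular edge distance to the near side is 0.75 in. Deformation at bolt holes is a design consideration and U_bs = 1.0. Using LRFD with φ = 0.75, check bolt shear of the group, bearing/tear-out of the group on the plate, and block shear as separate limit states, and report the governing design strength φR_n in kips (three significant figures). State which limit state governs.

Bolt shear: A_b = π·0.5²/4 = 0.1963 in²; R_n = 68 × 0.1963 × 2 × 1 = 26.7 kips → 0.75 × 26.7 = 20 kips.
Bearing: edge l_c = 0.7188, r_n = 25.01 kips; interior l_c = 1.312, r_n = 34.8 kips; R_n = 25.01 + 1·34.8 = 59.81 kips → 44.9 kips.
Block shear: A_gv = 1.438, A_nv = 0.9688, A_nt = 0.2188 in²; R_n = min(0.6F_uA_nv, 0.6F_yA_gv) + U_bs·F_u·A_nt = 43.74 kips → 32.8 kips.
Bolt shear governs: 20 kips.

20 kips (bolt shear governs)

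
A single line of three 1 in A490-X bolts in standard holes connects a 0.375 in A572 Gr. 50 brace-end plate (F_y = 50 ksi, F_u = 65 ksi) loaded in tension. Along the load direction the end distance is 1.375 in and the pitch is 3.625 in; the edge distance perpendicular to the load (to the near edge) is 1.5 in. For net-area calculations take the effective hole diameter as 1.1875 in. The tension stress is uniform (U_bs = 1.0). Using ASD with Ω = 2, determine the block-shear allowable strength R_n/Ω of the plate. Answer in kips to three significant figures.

Shear plane L_v = 1.375 + 2·3.625 = 8.625 in; A_gv = 8.625 × 0.375 = 3.234 in².
A_nv = (8.625 − 2.5·1.1875) × 0.375 = 2.121 in².
A_nt = (1.5 − 0.5·1.1875) × 0.375 = 0.3398 in².
0.6 F_u A_nv = 82.72 kips; 0.6 F_y A_gv = 97.03 kips → shear rupture governs the shear term.
R_n = 82.72 + 1.0 × 65 × 0.3398 = 104.8 kips.
Allowable strength R_n/Ω = 104.8 / 2 = 52.4 kips.

52.4 kips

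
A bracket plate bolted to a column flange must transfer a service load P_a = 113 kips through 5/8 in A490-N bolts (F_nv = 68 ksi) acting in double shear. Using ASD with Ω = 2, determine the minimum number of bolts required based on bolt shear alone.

A_b = π·0.625²/4 = 0.3068 in².
Per-bolt allowable strength R_n/Ω = 68 × 0.3068 × 2 / 2 = 20.86 kips.
n ≥ 113 / 20.86 = 5.417 → use 6 bolts.

6 bolts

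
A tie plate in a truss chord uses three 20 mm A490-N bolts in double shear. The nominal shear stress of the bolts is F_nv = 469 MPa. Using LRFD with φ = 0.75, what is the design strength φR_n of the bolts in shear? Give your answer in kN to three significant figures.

663 kN

A_b = π × 20² / 4 = 314.2 mm².
R_n = F_nv · A_b · n · n_s = 469 × 314.2 × 3 × 2 / 1000 = 884 kN.
Design strength φR_n = 0.75 × 884 = 663 kN.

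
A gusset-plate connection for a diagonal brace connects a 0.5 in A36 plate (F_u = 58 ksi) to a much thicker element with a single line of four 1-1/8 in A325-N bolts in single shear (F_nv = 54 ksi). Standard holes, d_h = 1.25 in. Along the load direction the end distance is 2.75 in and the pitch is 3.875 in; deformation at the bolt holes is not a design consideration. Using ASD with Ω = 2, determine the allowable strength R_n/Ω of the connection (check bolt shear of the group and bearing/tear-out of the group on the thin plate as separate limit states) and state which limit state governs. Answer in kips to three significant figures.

107 kips (bolt shear governs)

Bolt shear: A_b = π·1.125²/4 = 0.994 in²; R_n = 54 × 0.994 × 4 × 1 = 214.7 kips → 214.7 / 2 = 107 kips.
Bearing (1.5 l_c t F_u ≤ 3.0 d t F_u): upper limit = 3.0·1.125·0.5·58 = 97.88 kips.
  Edge l_c = 2.75 − 1.25/2 = 2.125 → r_n = 92.44 kips; interior l_c = 3.875 − 1.25 = 2.625 → r_n = 97.88 kips.
  R_n,bearing = 1·92.44 + 3·97.88 = 386.1 kips → 386.1 / 2 = 193 kips.
Bolt shear governs: 107 kips.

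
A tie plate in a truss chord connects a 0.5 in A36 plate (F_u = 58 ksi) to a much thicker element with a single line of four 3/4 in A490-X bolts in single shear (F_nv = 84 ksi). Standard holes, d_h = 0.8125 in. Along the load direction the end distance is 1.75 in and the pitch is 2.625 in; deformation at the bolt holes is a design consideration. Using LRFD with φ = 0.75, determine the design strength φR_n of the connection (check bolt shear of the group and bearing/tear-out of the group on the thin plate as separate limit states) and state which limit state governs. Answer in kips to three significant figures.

Bolt shear: A_b = π·0.75²/4 = 0.4418 in²; R_n = 84 × 0.4418 × 4 × 1 = 148.4 kips → 0.75 × 148.4 = 111 kips.
Bearing (1.2 l_c t F_u ≤ 2.4 d t F_u): upper limit = 2.4·0.75·0.5·58 = 52.2 kips.
  Edge l_c = 1.75 − 0.8125/2 = 1.344 → r_n = 46.76 kips; interior l_c = 2.625 − 0.8125 = 1.812 → r_n = 52.2 kips.
  R_n,bearing = 1·46.76 + 3·52.2 = 203.4 kips → 0.75 × 203.4 = 153 kips.
Bolt shear governs: 111 kips.

111 kips (bolt shear governs)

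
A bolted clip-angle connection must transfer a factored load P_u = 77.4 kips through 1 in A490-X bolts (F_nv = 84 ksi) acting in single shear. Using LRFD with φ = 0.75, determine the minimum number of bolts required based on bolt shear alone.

A_b = π·1²/4 = 0.7854 in².
Per-bolt design strength φR_n = 0.75 × 84 × 0.7854 × 1 = 49.48 kips.
n ≥ 77.4 / 49.48 = 1.564 → use 2 bolts.

2 bolts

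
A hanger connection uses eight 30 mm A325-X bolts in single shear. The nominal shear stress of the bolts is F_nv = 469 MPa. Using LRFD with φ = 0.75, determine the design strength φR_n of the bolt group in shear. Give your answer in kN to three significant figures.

1990 kN

A_b = π × 30² / 4 = 706.9 mm².
R_n = F_nv · A_b · n · n_s = 469 × 706.9 × 8 × 1 / 1000 = 2652 kN.
Design strength φR_n = 0.75 × 2652 = 1990 kN.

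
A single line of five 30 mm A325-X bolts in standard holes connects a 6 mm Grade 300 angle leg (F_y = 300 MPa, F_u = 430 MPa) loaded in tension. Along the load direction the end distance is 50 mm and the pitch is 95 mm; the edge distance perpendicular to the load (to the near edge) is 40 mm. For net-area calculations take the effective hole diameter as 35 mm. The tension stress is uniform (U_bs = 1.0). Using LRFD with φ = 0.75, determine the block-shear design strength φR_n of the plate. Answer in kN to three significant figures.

Shear plane L_v = 50 + 4·95 = 430 mm; A_gv = 430 × 6 = 2580 mm².
A_nv = (430 − 4.5·35) × 6 = 1635 mm².
A_nt = (40 − 0.5·35) × 6 = 135 mm².
0.6 F_u A_nv = 421.8 kN; 0.6 F_y A_gv = 464.4 kN → shear rupture governs the shear term.
R_n = 421.8 + 1.0 × 430 × 135 / 1000 = 479.9 kN.
Design strength φR_n = 0.75 × 479.9 = 360 kN.

360 kN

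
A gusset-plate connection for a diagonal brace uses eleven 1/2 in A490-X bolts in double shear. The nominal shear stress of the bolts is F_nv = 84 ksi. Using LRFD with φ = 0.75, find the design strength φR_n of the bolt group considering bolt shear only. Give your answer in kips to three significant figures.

A_b = π × 0.5² / 4 = 0.1963 in².
R_n = F_nv · A_b · n · n_s = 84 × 0.1963 × 11 × 2 = 362.9 kips.
Design strength φR_n = 0.75 × 362.9 = 272 kips.

272 kips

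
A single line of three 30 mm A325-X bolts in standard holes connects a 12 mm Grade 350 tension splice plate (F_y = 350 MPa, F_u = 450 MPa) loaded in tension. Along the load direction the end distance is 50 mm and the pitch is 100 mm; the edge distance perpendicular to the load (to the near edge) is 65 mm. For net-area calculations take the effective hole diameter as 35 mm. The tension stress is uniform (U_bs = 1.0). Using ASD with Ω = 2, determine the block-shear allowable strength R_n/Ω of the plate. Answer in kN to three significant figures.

Shear plane L_v = 50 + 2·100 = 250 mm; A_gv = 250 × 12 = 3000 mm².
A_nv = (250 − 2.5·35) × 12 = 1950 mm².
A_nt = (65 − 0.5·35) × 12 = 570 mm².
0.6 F_u A_nv = 526.5 kN; 0.6 F_y A_gv = 630 kN → shear rupture governs the shear term.
R_n = 526.5 + 1.0 × 450 × 570 / 1000 = 783 kN.
Allowable strength R_n/Ω = 783 / 2 = 392 kN.

392 kN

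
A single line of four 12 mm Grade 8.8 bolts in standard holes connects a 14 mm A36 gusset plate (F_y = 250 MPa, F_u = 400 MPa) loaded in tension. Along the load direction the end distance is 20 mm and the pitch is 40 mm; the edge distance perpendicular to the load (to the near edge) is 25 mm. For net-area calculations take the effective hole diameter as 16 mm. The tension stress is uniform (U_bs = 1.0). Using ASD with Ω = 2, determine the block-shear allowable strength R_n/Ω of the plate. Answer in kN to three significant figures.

Shear plane L_v = 20 + 3·40 = 140 mm; A_gv = 140 × 14 = 1960 mm².
A_nv = (140 − 3.5·16) × 14 = 1176 mm².
A_nt = (25 − 0.5·16) × 14 = 238 mm².
0.6 F_u A_nv = 282.2 kN; 0.6 F_y A_gv = 294 kN → shear rupture governs the shear term.
R_n = 282.2 + 1.0 × 400 × 238 / 1000 = 377.4 kN.
Allowable strength R_n/Ω = 377.4 / 2 = 189 kN.

189 kN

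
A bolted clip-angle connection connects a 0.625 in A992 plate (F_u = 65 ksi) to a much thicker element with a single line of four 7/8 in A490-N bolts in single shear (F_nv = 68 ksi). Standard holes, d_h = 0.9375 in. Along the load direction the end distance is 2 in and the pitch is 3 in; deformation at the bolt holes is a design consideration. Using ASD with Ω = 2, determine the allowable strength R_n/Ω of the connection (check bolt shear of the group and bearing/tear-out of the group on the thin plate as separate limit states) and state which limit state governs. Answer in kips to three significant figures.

Bolt shear: A_b = π·0.875²/4 = 0.6013 in²; R_n = 68 × 0.6013 × 4 × 1 = 163.6 kips → 163.6 / 2 = 81.8 kips.
Bearing (1.2 l_c t F_u ≤ 2.4 d t F_u): upper limit = 2.4·0.875·0.625·65 = 85.31 kips.
  Edge l_c = 2 − 0.9375/2 = 1.531 → r_n = 74.65 kips; interior l_c = 3 − 0.9375 = 2.062 → r_n = 85.31 kips.
  R_n,bearing = 1·74.65 + 3·85.31 = 330.6 kips → 330.6 / 2 = 165 kips.
Bolt shear governs: 81.8 kips.

81.8 kips (bolt shear governs)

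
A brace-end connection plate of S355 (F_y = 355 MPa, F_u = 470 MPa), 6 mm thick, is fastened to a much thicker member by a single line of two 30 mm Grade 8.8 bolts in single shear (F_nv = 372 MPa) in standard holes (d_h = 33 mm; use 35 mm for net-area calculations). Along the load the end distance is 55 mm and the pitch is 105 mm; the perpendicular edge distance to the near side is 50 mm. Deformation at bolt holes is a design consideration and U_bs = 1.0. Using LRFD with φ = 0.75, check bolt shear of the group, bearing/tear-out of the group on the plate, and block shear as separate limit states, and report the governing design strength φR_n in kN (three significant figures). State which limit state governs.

205 kN (block shear governs)

Bolt shear: A_b = π·30²/4 = 706.9 mm²; R_n = 372 × 706.9 × 2 × 1 / 1000 = 525.9 kN → 0.75 × 525.9 = 394 kN.
Bearing: edge l_c = 38.5, r_n = 130.3 kN; interior l_c = 72, r_n = 203 kN; R_n = 130.3 + 1·203 = 333.3 kN → 250 kN.
Block shear: A_gv = 960, A_nv = 645, A_nt = 195 mm²; R_n = min(0.6F_uA_nv, 0.6F_yA_gv) + U_bs·F_u·A_nt = 273.5 kN → 205 kN.
Block shear governs: 205 kN.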